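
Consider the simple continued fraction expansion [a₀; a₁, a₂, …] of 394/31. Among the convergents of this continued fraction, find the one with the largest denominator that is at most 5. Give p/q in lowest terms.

38/3

List convergents until the denominator exceeds the bound:
a_0 = 12: 12/1  (≤ bound)
a_1 = 1: 13/1  (≤ bound)
a_2 = 2: 38/3  (≤ bound)
a_3 = 2: 89/7  (> 5, stop)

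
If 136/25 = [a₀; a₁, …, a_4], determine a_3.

136 ÷ 25 → quotient 5, remainder 11
25 ÷ 11 → quotient 2, remainder 3
11 ÷ 3 → quotient 3, remainder 2
3 ÷ 2 → quotient 1, remainder 1

1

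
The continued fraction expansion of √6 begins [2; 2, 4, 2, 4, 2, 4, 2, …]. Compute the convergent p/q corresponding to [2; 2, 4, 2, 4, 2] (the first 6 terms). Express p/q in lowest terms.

Start with 2.
4 + 1/(2/1) = 4 + 1/2 = 9/2
2 + 1/(9/2) = 2 + 2/9 = 20/9
4 + 1/(20/9) = 4 + 9/20 = 89/20
2 + 1/(89/20) = 2 + 20/89 = 198/89
2 + 1/(198/89) = 2 + 89/198 = 485/198

485/198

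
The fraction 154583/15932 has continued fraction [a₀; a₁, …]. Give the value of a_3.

2

154583 ÷ 15932 → quotient 9, remainder 11195
15932 ÷ 11195 → quotient 1, remainder 4737
11195 ÷ 4737 → quotient 2, remainder 1721
4737 ÷ 1721 → quotient 2, remainder 1295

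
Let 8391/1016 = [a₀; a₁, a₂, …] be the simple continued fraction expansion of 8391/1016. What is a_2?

8391 = 8·1016 + 263, so a_0 = 8
1016 = 3·263 + 227, so a_1 = 3
263 = 1·227 + 36, so a_2 = 1

1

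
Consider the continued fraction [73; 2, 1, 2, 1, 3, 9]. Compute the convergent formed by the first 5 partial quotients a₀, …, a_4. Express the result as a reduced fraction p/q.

Build up convergents one term at a time:
a_0 = 73: 73/1
a_1 = 2: 147/2
a_2 = 1: 220/3
a_3 = 2: 587/8
a_4 = 1: 807/11

807/11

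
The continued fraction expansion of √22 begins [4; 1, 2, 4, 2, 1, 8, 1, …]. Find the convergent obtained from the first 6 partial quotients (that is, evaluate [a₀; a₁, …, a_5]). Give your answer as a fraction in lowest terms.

197/42

a_0 = 4: 4/1
a_1 = 1: 5/1
a_2 = 2: 14/3
a_3 = 4: 61/13
a_4 = 2: 136/29
a_5 = 1: 197/42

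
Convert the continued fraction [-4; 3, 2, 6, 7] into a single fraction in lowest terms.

Start with 7.
6 + 1/(7/1) = 6 + 1/7 = 43/7
2 + 1/(43/7) = 2 + 7/43 = 93/43
3 + 1/(93/43) = 3 + 43/93 = 322/93
-4 + 1/(322/93) = -4 + 93/322 = -1195/322

-1195/322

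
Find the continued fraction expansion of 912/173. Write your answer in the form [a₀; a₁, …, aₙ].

[5; 3, 1, 2, 7, 2]

Repeatedly divide and take the remainder:
912 = 5·173 + 47, so a_0 = 5
173 = 3·47 + 32, so a_1 = 3
47 = 1·32 + 15, so a_2 = 1
32 = 2·15 + 2, so a_3 = 2
15 = 7·2 + 1, so a_4 = 7
2 = 2·1 + 0, so a_5 = 2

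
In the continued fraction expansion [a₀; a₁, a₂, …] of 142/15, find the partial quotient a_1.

142 ÷ 15 → quotient 9, remainder 7
15 ÷ 7 → quotient 2, remainder 1

2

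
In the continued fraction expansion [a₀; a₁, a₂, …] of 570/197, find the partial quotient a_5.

570 ÷ 197 → quotient 2, remainder 176
197 ÷ 176 → quotient 1, remainder 21
176 ÷ 21 → quotient 8, remainder 8
21 ÷ 8 → quotient 2, remainder 5
8 ÷ 5 → quotient 1, remainder 3
5 ÷ 3 → quotient 1, remainder 2

1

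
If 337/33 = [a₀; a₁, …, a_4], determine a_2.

1

337 = 10·33 + 7, so a_0 = 10
33 = 4·7 + 5, so a_1 = 4
7 = 1·5 + 2, so a_2 = 1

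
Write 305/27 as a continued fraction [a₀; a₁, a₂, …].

[11; 3, 2, 1, 2]

Repeatedly divide and take the remainder:
305 ÷ 27 → quotient 11, remainder 8
27 ÷ 8 → quotient 3, remainder 3
8 ÷ 3 → quotient 2, remainder 2
3 ÷ 2 → quotient 1, remainder 1
2 ÷ 1 → quotient 2, remainder 0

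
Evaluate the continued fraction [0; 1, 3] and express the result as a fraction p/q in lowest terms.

3/4

Compute successive convergents:
a_0 = 0: 0/1
a_1 = 1: 1/1
a_2 = 3: 3/4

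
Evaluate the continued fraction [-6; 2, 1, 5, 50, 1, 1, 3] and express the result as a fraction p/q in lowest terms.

-34103/6039

Collapse the nested fraction from the inside out:
Start with 3.
1 + 1/(3/1) = 1 + 1/3 = 4/3
1 + 1/(4/3) = 1 + 3/4 = 7/4
50 + 1/(7/4) = 50 + 4/7 = 354/7
5 + 1/(354/7) = 5 + 7/354 = 1777/354
1 + 1/(1777/354) = 1 + 354/1777 = 2131/1777
2 + 1/(2131/1777) = 2 + 1777/2131 = 6039/2131
-6 + 1/(6039/2131) = -6 + 2131/6039 = -34103/6039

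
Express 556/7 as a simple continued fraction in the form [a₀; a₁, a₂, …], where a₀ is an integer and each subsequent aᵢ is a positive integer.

[79; 2, 3]

556 ÷ 7 → quotient 79, remainder 3
7 ÷ 3 → quotient 2, remainder 1
3 ÷ 1 → quotient 3, remainder 0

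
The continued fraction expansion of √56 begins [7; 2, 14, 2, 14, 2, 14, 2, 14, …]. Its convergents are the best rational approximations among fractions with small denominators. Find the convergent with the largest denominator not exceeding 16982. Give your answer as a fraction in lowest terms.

a_0 = 7: 7/1  (≤ bound)
a_1 = 2: 15/2  (≤ bound)
a_2 = 14: 217/29  (≤ bound)
a_3 = 2: 449/60  (≤ bound)
a_4 = 14: 6503/869  (≤ bound)
a_5 = 2: 13455/1798  (≤ bound)
a_6 = 14: 194873/26041  (> 16982, stop)

13455/1798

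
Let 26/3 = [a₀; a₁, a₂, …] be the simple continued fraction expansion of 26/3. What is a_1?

Repeatedly divide and take the remainder:
⌊26/3⌋ = 8, remainder 2
⌊3/2⌋ = 1, remainder 1

1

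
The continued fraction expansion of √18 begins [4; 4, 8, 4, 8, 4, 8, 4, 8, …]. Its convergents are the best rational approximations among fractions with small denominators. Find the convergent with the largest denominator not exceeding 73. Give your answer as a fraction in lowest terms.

a_0 = 4: 4/1  (≤ bound)
a_1 = 4: 17/4  (≤ bound)
a_2 = 8: 140/33  (≤ bound)
a_3 = 4: 577/136  (> 73, stop)

140/33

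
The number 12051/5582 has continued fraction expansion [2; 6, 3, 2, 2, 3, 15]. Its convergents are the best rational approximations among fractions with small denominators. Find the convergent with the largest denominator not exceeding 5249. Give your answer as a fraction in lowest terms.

a_0 = 2: 2/1  (≤ bound)
a_1 = 6: 13/6  (≤ bound)
a_2 = 3: 41/19  (≤ bound)
a_3 = 2: 95/44  (≤ bound)
a_4 = 2: 231/107  (≤ bound)
a_5 = 3: 788/365  (≤ bound)
a_6 = 15: 12051/5582  (> 5249, stop)

788/365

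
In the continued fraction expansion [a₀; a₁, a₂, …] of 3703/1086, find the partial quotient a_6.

3

3703 ÷ 1086 → quotient 3, remainder 445
1086 ÷ 445 → quotient 2, remainder 196
445 ÷ 196 → quotient 2, remainder 53
196 ÷ 53 → quotient 3, remainder 37
53 ÷ 37 → quotient 1, remainder 16
37 ÷ 16 → quotient 2, remainder 5
16 ÷ 5 → quotient 3, remainder 1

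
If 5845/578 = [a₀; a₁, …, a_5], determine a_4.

3

Repeatedly divide and take the remainder:
5845 ÷ 578 → quotient 10, remainder 65
578 ÷ 65 → quotient 8, remainder 58
65 ÷ 58 → quotient 1, remainder 7
58 ÷ 7 → quotient 8, remainder 2
7 ÷ 2 → quotient 3, remainder 1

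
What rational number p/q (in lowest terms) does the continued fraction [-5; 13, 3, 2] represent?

Start with 2.
3 + 1/(2/1) = 3 + 1/2 = 7/2
13 + 1/(7/2) = 13 + 2/7 = 93/7
-5 + 1/(93/7) = -5 + 7/93 = -458/93

-458/93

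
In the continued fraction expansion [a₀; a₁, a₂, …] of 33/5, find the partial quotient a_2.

1

Apply division with remainder until the remainder is 0:
33 ÷ 5 → quotient 6, remainder 3
5 ÷ 3 → quotient 1, remainder 2
3 ÷ 2 → quotient 1, remainder 1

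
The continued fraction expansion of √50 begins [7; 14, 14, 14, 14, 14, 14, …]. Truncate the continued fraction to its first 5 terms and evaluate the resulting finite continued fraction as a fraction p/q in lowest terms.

Start with 14.
14 + 1/(14/1) = 14 + 1/14 = 197/14
14 + 1/(197/14) = 14 + 14/197 = 2772/197
14 + 1/(2772/197) = 14 + 197/2772 = 39005/2772
7 + 1/(39005/2772) = 7 + 2772/39005 = 275807/39005

275807/39005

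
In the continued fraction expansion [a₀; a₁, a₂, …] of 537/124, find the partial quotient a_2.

41

Apply division with remainder until the remainder is 0:
537 ÷ 124 → quotient 4, remainder 41
124 ÷ 41 → quotient 3, remainder 1
41 ÷ 1 → quotient 41, remainder 0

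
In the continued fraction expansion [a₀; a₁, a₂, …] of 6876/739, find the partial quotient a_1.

Run the Euclidean algorithm, recording each quotient:
6876 ÷ 739 → quotient 9, remainder 225
739 ÷ 225 → quotient 3, remainder 64

3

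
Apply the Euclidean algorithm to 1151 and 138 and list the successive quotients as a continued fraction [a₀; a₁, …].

1151 ÷ 138 → quotient 8, remainder 47
138 ÷ 47 → quotient 2, remainder 44
47 ÷ 44 → quotient 1, remainder 3
44 ÷ 3 → quotient 14, remainder 2
3 ÷ 2 → quotient 1, remainder 1
2 ÷ 1 → quotient 2, remainder 0

[8; 2, 1, 14, 1, 2]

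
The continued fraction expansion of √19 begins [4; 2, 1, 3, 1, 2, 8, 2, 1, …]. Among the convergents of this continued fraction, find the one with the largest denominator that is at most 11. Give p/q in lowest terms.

48/11

a_0 = 4: 4/1  (≤ bound)
a_1 = 2: 9/2  (≤ bound)
a_2 = 1: 13/3  (≤ bound)
a_3 = 3: 48/11  (≤ bound)
a_4 = 1: 61/14  (> 11, stop)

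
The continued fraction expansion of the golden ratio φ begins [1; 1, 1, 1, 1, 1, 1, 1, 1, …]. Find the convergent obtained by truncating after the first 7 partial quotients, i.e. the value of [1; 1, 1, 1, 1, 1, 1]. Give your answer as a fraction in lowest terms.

21/13

Collapse the nested fraction from the inside out:
Start with 1.
1 + 1/(1/1) = 1 + 1/1 = 2/1
1 + 1/(2/1) = 1 + 1/2 = 3/2
1 + 1/(3/2) = 1 + 2/3 = 5/3
1 + 1/(5/3) = 1 + 3/5 = 8/5
1 + 1/(8/5) = 1 + 5/8 = 13/8
1 + 1/(13/8) = 1 + 8/13 = 21/13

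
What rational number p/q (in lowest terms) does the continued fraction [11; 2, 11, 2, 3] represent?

1917/167

Start with 3.
2 + 1/(3/1) = 2 + 1/3 = 7/3
11 + 1/(7/3) = 11 + 3/7 = 80/7
2 + 1/(80/7) = 2 + 7/80 = 167/80
11 + 1/(167/80) = 11 + 80/167 = 1917/167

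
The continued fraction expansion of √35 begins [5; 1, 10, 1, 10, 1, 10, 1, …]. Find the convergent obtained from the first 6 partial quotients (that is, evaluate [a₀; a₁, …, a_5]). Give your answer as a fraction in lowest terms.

846/143

a_0 = 5: 5/1
a_1 = 1: 6/1
a_2 = 10: 65/11
a_3 = 1: 71/12
a_4 = 10: 775/131
a_5 = 1: 846/143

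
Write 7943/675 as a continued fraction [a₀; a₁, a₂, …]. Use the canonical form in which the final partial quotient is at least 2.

⌊7943/675⌋ = 11, remainder 518
⌊675/518⌋ = 1, remainder 157
⌊518/157⌋ = 3, remainder 47
⌊157/47⌋ = 3, remainder 16
⌊47/16⌋ = 2, remainder 15
⌊16/15⌋ = 1, remainder 1
⌊15/1⌋ = 15, remainder 0

[11; 1, 3, 3, 2, 1, 15]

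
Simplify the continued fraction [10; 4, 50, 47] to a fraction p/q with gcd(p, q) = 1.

96861/9451

a_0 = 10: 10/1
a_1 = 4: 41/4
a_2 = 50: 2060/201
a_3 = 47: 96861/9451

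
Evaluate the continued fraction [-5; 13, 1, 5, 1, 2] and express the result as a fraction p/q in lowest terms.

-1365/277

Collapse the nested fraction from the inside out:
Start with 2.
1 + 1/(2/1) = 1 + 1/2 = 3/2
5 + 1/(3/2) = 5 + 2/3 = 17/3
1 + 1/(17/3) = 1 + 3/17 = 20/17
13 + 1/(20/17) = 13 + 17/20 = 277/20
-5 + 1/(277/20) = -5 + 20/277 = -1365/277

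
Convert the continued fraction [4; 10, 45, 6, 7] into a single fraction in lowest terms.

Compute successive convergents:
a_0 = 4: 4/1
a_1 = 10: 41/10
a_2 = 45: 1849/451
a_3 = 6: 11135/2716
a_4 = 7: 79794/19463

79794/19463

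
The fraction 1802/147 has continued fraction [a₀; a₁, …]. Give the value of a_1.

Run the Euclidean algorithm, recording each quotient:
1802 ÷ 147 → quotient 12, remainder 38
147 ÷ 38 → quotient 3, remainder 33

3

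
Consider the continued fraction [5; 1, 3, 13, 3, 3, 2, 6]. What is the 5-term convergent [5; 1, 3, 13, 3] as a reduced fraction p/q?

a_0 = 5: 5/1
a_1 = 1: 6/1
a_2 = 3: 23/4
a_3 = 13: 305/53
a_4 = 3: 938/163

938/163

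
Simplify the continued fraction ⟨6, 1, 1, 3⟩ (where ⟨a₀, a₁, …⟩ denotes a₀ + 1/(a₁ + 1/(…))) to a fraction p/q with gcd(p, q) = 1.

a_0 = 6: 6/1
a_1 = 1: 7/1
a_2 = 1: 13/2
a_3 = 3: 46/7

46/7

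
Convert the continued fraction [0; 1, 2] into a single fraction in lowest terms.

2/3

Start with 2.
1 + 1/(2/1) = 1 + 1/2 = 3/2
0 + 1/(3/2) = 0 + 2/3 = 2/3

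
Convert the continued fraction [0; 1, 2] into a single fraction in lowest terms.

a_0 = 0: 0/1
a_1 = 1: 1/1
a_2 = 2: 2/3

2/3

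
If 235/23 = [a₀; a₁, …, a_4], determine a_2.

1

235 = 10·23 + 5, so a_0 = 10
23 = 4·5 + 3, so a_1 = 4
5 = 1·3 + 2, so a_2 = 1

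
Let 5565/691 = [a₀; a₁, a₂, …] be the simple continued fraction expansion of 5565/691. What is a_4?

12

Repeatedly divide and take the remainder:
5565 ÷ 691 → quotient 8, remainder 37
691 ÷ 37 → quotient 18, remainder 25
37 ÷ 25 → quotient 1, remainder 12
25 ÷ 12 → quotient 2, remainder 1
12 ÷ 1 → quotient 12, remainder 0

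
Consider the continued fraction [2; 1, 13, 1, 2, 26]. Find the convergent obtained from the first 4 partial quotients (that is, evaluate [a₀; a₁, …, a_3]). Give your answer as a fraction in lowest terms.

44/15

Work from the innermost term outward:
Start with 1.
13 + 1/(1/1) = 13 + 1/1 = 14/1
1 + 1/(14/1) = 1 + 1/14 = 15/14
2 + 1/(15/14) = 2 + 14/15 = 44/15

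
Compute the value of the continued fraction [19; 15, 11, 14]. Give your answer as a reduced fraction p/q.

Start with 14.
11 + 1/(14/1) = 11 + 1/14 = 155/14
15 + 1/(155/14) = 15 + 14/155 = 2339/155
19 + 1/(2339/155) = 19 + 155/2339 = 44596/2339

44596/2339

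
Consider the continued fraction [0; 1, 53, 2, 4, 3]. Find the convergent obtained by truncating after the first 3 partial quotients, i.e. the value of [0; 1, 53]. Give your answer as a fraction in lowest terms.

53/54

Compute successive convergents:
a_0 = 0: 0/1
a_1 = 1: 1/1
a_2 = 53: 53/54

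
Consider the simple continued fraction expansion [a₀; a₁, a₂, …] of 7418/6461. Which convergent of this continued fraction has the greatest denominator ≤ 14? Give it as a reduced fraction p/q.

a_0 = 1: 1/1  (≤ bound)
a_1 = 6: 7/6  (≤ bound)
a_2 = 1: 8/7  (≤ bound)
a_3 = 3: 31/27  (> 14, stop)

8/7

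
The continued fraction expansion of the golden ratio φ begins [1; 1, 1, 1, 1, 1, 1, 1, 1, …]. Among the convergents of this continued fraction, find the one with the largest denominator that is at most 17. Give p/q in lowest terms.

a_0 = 1: 1/1  (≤ bound)
a_1 = 1: 2/1  (≤ bound)
a_2 = 1: 3/2  (≤ bound)
a_3 = 1: 5/3  (≤ bound)
a_4 = 1: 8/5  (≤ bound)
a_5 = 1: 13/8  (≤ bound)
a_6 = 1: 21/13  (≤ bound)
a_7 = 1: 34/21  (> 17, stop)

21/13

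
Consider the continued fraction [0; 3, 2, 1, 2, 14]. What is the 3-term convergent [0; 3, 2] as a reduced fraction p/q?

a_0 = 0: 0/1
a_1 = 3: 1/3
a_2 = 2: 2/7

2/7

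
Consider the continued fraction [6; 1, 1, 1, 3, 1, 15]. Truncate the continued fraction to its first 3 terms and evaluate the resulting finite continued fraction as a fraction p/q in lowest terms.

13/2

Starting at the tail and folding back:
Start with 1.
1 + 1/(1/1) = 1 + 1/1 = 2/1
6 + 1/(2/1) = 6 + 1/2 = 13/2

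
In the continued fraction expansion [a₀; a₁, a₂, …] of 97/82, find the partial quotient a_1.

Run the Euclidean algorithm, recording each quotient:
⌊97/82⌋ = 1, remainder 15
⌊82/15⌋ = 5, remainder 7

5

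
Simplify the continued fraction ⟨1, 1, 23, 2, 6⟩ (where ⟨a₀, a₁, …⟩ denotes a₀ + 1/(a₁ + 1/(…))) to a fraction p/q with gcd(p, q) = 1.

623/318

Use the convergent recurrence hₖ = aₖ·hₖ₋₁ + hₖ₋₂ (and likewise for the denominators kₖ):
a_0 = 1: 1/1
a_1 = 1: 2/1
a_2 = 23: 47/24
a_3 = 2: 96/49
a_4 = 6: 623/318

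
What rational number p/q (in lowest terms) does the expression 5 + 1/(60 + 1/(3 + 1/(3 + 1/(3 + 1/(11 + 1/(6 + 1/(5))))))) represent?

Build up convergents one term at a time:
a_0 = 5: 5/1
a_1 = 60: 301/60
a_2 = 3: 908/181
a_3 = 3: 3025/603
a_4 = 3: 9983/1990
a_5 = 11: 112838/22493
a_6 = 6: 687011/136948
a_7 = 5: 3547893/707233

3547893/707233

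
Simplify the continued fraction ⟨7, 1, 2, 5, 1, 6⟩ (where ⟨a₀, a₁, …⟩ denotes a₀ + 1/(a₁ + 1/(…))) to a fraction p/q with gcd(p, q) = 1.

999/130

Collapse the nested fraction from the inside out:
Start with 6.
1 + 1/(6/1) = 1 + 1/6 = 7/6
5 + 1/(7/6) = 5 + 6/7 = 41/7
2 + 1/(41/7) = 2 + 7/41 = 89/41
1 + 1/(89/41) = 1 + 41/89 = 130/89
7 + 1/(130/89) = 7 + 89/130 = 999/130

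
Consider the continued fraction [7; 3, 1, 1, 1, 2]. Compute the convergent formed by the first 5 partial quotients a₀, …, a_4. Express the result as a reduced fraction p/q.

80/11

a_0 = 7: 7/1
a_1 = 3: 22/3
a_2 = 1: 29/4
a_3 = 1: 51/7
a_4 = 1: 80/11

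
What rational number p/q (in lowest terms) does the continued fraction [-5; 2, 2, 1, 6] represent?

-215/47

Compute successive convergents:
a_0 = -5: -5/1
a_1 = 2: -9/2
a_2 = 2: -23/5
a_3 = 1: -32/7
a_4 = 6: -215/47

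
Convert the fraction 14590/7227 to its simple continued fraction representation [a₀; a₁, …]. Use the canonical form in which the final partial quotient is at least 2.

[2; 53, 7, 6, 3]

Apply division with remainder until the remainder is 0:
14590 ÷ 7227 → quotient 2, remainder 136
7227 ÷ 136 → quotient 53, remainder 19
136 ÷ 19 → quotient 7, remainder 3
19 ÷ 3 → quotient 6, remainder 1
3 ÷ 1 → quotient 3, remainder 0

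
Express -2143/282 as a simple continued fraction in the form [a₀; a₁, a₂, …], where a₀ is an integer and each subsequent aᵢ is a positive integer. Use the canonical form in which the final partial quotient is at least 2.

[-8; 2, 2, 56]

-2143 = -8·282 + 113, so a_0 = -8
282 = 2·113 + 56, so a_1 = 2
113 = 2·56 + 1, so a_2 = 2
56 = 56·1 + 0, so a_3 = 56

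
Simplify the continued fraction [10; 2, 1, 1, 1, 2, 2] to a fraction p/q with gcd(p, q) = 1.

519/50

Compute successive convergents:
a_0 = 10: 10/1
a_1 = 2: 21/2
a_2 = 1: 31/3
a_3 = 1: 52/5
a_4 = 1: 83/8
a_5 = 2: 218/21
a_6 = 2: 519/50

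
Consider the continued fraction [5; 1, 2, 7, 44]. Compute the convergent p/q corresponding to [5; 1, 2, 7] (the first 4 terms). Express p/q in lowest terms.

a_0 = 5: 5/1
a_1 = 1: 6/1
a_2 = 2: 17/3
a_3 = 7: 125/22

125/22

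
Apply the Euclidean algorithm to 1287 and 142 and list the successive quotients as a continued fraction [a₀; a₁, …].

1287 = 9·142 + 9, so a_0 = 9
142 = 15·9 + 7, so a_1 = 15
9 = 1·7 + 2, so a_2 = 1
7 = 3·2 + 1, so a_3 = 3
2 = 2·1 + 0, so a_4 = 2

[9; 15, 1, 3, 2]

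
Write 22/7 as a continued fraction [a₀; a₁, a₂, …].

22 = 3·7 + 1, so a_0 = 3
7 = 7·1 + 0, so a_1 = 7

[3; 7]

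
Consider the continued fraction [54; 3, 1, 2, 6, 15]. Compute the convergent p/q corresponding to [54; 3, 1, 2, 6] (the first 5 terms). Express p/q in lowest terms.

3799/70

Collapse the nested fraction from the inside out:
Start with 6.
2 + 1/(6/1) = 2 + 1/6 = 13/6
1 + 1/(13/6) = 1 + 6/13 = 19/13
3 + 1/(19/13) = 3 + 13/19 = 70/19
54 + 1/(70/19) = 54 + 19/70 = 3799/70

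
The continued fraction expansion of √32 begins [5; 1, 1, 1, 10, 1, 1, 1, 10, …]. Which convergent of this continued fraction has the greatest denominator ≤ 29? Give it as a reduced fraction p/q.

a_0 = 5: 5/1  (≤ bound)
a_1 = 1: 6/1  (≤ bound)
a_2 = 1: 11/2  (≤ bound)
a_3 = 1: 17/3  (≤ bound)
a_4 = 10: 181/32  (> 29, stop)

17/3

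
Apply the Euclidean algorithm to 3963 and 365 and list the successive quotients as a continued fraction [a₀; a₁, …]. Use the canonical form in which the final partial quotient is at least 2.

3963 ÷ 365 → quotient 10, remainder 313
365 ÷ 313 → quotient 1, remainder 52
313 ÷ 52 → quotient 6, remainder 1
52 ÷ 1 → quotient 52, remainder 0

[10; 1, 6, 52]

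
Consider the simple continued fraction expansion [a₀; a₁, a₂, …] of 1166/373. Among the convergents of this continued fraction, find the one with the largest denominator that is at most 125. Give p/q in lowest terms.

a_0 = 3: 3/1  (≤ bound)
a_1 = 7: 22/7  (≤ bound)
a_2 = 1: 25/8  (≤ bound)
a_3 = 14: 372/119  (≤ bound)
a_4 = 1: 397/127  (> 125, stop)

372/119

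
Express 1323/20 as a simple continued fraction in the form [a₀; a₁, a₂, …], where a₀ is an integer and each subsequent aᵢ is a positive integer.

1323 ÷ 20 → quotient 66, remainder 3
20 ÷ 3 → quotient 6, remainder 2
3 ÷ 2 → quotient 1, remainder 1
2 ÷ 1 → quotient 2, remainder 0

[66; 6, 1, 2]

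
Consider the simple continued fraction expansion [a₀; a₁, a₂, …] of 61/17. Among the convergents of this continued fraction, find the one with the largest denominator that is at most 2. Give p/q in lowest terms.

7/2

List convergents until the denominator exceeds the bound:
a_0 = 3: 3/1  (≤ bound)
a_1 = 1: 4/1  (≤ bound)
a_2 = 1: 7/2  (≤ bound)
a_3 = 2: 18/5  (> 2, stop)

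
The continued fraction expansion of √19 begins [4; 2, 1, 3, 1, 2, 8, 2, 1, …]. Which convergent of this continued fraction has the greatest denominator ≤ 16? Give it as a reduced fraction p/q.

a_0 = 4: 4/1  (≤ bound)
a_1 = 2: 9/2  (≤ bound)
a_2 = 1: 13/3  (≤ bound)
a_3 = 3: 48/11  (≤ bound)
a_4 = 1: 61/14  (≤ bound)
a_5 = 2: 170/39  (> 16, stop)

61/14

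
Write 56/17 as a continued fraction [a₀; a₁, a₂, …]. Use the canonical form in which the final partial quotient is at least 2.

[3; 3, 2, 2]

56 = 3·17 + 5, so a_0 = 3
17 = 3·5 + 2, so a_1 = 3
5 = 2·2 + 1, so a_2 = 2
2 = 2·1 + 0, so a_3 = 2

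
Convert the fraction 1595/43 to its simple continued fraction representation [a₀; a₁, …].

[37; 10, 1, 3]

Repeatedly divide and take the remainder:
⌊1595/43⌋ = 37, remainder 4
⌊43/4⌋ = 10, remainder 3
⌊4/3⌋ = 1, remainder 1
⌊3/1⌋ = 3, remainder 0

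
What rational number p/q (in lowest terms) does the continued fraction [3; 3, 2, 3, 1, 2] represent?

283/86

Starting at the tail and folding back:
Start with 2.
1 + 1/(2/1) = 1 + 1/2 = 3/2
3 + 1/(3/2) = 3 + 2/3 = 11/3
2 + 1/(11/3) = 2 + 3/11 = 25/11
3 + 1/(25/11) = 3 + 11/25 = 86/25
3 + 1/(86/25) = 3 + 25/86 = 283/86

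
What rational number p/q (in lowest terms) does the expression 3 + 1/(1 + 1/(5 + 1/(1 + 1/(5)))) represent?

a_0 = 3: 3/1
a_1 = 1: 4/1
a_2 = 5: 23/6
a_3 = 1: 27/7
a_4 = 5: 158/41

158/41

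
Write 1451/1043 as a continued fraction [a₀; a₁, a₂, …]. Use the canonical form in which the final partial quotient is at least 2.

[1; 2, 1, 1, 3, 1, 14, 3]

Run the Euclidean algorithm, recording each quotient:
⌊1451/1043⌋ = 1, remainder 408
⌊1043/408⌋ = 2, remainder 227
⌊408/227⌋ = 1, remainder 181
⌊227/181⌋ = 1, remainder 46
⌊181/46⌋ = 3, remainder 43
⌊46/43⌋ = 1, remainder 3
⌊43/3⌋ = 14, remainder 1
⌊3/1⌋ = 3, remainder 0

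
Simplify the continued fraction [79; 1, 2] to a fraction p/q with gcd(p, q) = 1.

239/3

Collapse the nested fraction from the inside out:
Start with 2.
1 + 1/(2/1) = 1 + 1/2 = 3/2
79 + 1/(3/2) = 79 + 2/3 = 239/3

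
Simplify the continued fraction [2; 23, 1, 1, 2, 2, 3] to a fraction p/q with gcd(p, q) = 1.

1975/967

Collapse the nested fraction from the inside out:
Start with 3.
2 + 1/(3/1) = 2 + 1/3 = 7/3
2 + 1/(7/3) = 2 + 3/7 = 17/7
1 + 1/(17/7) = 1 + 7/17 = 24/17
1 + 1/(24/17) = 1 + 17/24 = 41/24
23 + 1/(41/24) = 23 + 24/41 = 967/41
2 + 1/(967/41) = 2 + 41/967 = 1975/967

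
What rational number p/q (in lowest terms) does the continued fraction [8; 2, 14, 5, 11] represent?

13963/1646

Build up convergents one term at a time:
a_0 = 8: 8/1
a_1 = 2: 17/2
a_2 = 14: 246/29
a_3 = 5: 1247/147
a_4 = 11: 13963/1646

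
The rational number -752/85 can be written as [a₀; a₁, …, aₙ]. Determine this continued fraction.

-752 ÷ 85 → quotient -9, remainder 13
85 ÷ 13 → quotient 6, remainder 7
13 ÷ 7 → quotient 1, remainder 6
7 ÷ 6 → quotient 1, remainder 1
6 ÷ 1 → quotient 6, remainder 0

[-9; 6, 1, 1, 6]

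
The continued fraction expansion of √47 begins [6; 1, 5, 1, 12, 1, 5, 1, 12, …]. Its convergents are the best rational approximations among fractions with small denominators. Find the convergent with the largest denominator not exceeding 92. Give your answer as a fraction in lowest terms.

a_0 = 6: 6/1  (≤ bound)
a_1 = 1: 7/1  (≤ bound)
a_2 = 5: 41/6  (≤ bound)
a_3 = 1: 48/7  (≤ bound)
a_4 = 12: 617/90  (≤ bound)
a_5 = 1: 665/97  (> 92, stop)

617/90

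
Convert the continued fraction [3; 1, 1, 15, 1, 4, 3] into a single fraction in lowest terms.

1835/522

a_0 = 3: 3/1
a_1 = 1: 4/1
a_2 = 1: 7/2
a_3 = 15: 109/31
a_4 = 1: 116/33
a_5 = 4: 573/163
a_6 = 3: 1835/522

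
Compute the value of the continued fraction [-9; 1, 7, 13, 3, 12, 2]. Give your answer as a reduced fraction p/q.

Build up convergents one term at a time:
a_0 = -9: -9/1
a_1 = 1: -8/1
a_2 = 7: -65/8
a_3 = 13: -853/105
a_4 = 3: -2624/323
a_5 = 12: -32341/3981
a_6 = 2: -67306/8285

-67306/8285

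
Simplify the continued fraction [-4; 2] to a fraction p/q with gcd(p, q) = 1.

Compute successive convergents:
a_0 = -4: -4/1
a_1 = 2: -7/2

-7/2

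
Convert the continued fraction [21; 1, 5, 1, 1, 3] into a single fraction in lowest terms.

a_0 = 21: 21/1
a_1 = 1: 22/1
a_2 = 5: 131/6
a_3 = 1: 153/7
a_4 = 1: 284/13
a_5 = 3: 1005/46

1005/46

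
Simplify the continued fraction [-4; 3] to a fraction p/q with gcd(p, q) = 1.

-11/3

Collapse the nested fraction from the inside out:
Start with 3.
-4 + 1/(3/1) = -4 + 1/3 = -11/3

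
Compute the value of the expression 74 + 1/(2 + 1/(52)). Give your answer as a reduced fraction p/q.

7822/105

Compute successive convergents:
a_0 = 74: 74/1
a_1 = 2: 149/2
a_2 = 52: 7822/105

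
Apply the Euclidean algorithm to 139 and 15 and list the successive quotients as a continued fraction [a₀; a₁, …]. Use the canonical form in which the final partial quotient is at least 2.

Repeatedly divide and take the remainder:
139 ÷ 15 → quotient 9, remainder 4
15 ÷ 4 → quotient 3, remainder 3
4 ÷ 3 → quotient 1, remainder 1
3 ÷ 1 → quotient 3, remainder 0

[9; 3, 1, 3]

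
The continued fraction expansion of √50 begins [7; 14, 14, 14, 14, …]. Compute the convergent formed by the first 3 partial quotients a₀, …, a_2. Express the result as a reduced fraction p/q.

1393/197

Start with 14.
14 + 1/(14/1) = 14 + 1/14 = 197/14
7 + 1/(197/14) = 7 + 14/197 = 1393/197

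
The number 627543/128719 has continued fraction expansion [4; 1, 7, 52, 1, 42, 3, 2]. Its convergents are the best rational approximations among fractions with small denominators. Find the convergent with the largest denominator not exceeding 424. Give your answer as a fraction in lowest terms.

a_0 = 4: 4/1  (≤ bound)
a_1 = 1: 5/1  (≤ bound)
a_2 = 7: 39/8  (≤ bound)
a_3 = 52: 2033/417  (≤ bound)
a_4 = 1: 2072/425  (> 424, stop)

2033/417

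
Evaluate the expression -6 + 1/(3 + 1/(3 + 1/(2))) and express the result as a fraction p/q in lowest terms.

-131/23

a_0 = -6: -6/1
a_1 = 3: -17/3
a_2 = 3: -57/10
a_3 = 2: -131/23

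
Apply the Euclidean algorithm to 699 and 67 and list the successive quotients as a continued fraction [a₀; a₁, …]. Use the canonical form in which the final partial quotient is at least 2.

[10; 2, 3, 4, 2]

Run the Euclidean algorithm, recording each quotient:
699 ÷ 67 → quotient 10, remainder 29
67 ÷ 29 → quotient 2, remainder 9
29 ÷ 9 → quotient 3, remainder 2
9 ÷ 2 → quotient 4, remainder 1
2 ÷ 1 → quotient 2, remainder 0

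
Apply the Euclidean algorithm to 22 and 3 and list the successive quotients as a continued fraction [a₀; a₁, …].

[7; 3]

Apply division with remainder until the remainder is 0:
22 ÷ 3 → quotient 7, remainder 1
3 ÷ 1 → quotient 3, remainder 0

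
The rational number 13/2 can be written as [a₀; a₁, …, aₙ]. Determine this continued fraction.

Run the Euclidean algorithm, recording each quotient:
13 ÷ 2 → quotient 6, remainder 1
2 ÷ 1 → quotient 2, remainder 0

[6; 2]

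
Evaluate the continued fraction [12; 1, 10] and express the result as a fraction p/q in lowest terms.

Start with 10.
1 + 1/(10/1) = 1 + 1/10 = 11/10
12 + 1/(11/10) = 12 + 10/11 = 142/11

142/11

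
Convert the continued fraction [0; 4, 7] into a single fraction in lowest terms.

7/29

Collapse the nested fraction from the inside out:
Start with 7.
4 + 1/(7/1) = 4 + 1/7 = 29/7
0 + 1/(29/7) = 0 + 7/29 = 7/29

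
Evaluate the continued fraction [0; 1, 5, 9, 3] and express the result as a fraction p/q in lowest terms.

Collapse the nested fraction from the inside out:
Start with 3.
9 + 1/(3/1) = 9 + 1/3 = 28/3
5 + 1/(28/3) = 5 + 3/28 = 143/28
1 + 1/(143/28) = 1 + 28/143 = 171/143
0 + 1/(171/143) = 0 + 143/171 = 143/171

143/171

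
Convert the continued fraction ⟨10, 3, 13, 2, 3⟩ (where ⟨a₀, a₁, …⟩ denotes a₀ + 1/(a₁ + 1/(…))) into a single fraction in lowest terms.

2984/289

a_0 = 10: 10/1
a_1 = 3: 31/3
a_2 = 13: 413/40
a_3 = 2: 857/83
a_4 = 3: 2984/289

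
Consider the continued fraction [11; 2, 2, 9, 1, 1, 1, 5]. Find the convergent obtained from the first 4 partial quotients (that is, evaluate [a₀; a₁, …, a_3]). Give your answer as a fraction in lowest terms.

536/47

a_0 = 11: 11/1
a_1 = 2: 23/2
a_2 = 2: 57/5
a_3 = 9: 536/47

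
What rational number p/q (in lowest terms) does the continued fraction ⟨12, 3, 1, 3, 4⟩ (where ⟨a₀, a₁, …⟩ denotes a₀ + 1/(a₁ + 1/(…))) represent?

a_0 = 12: 12/1
a_1 = 3: 37/3
a_2 = 1: 49/4
a_3 = 3: 184/15
a_4 = 4: 785/64

785/64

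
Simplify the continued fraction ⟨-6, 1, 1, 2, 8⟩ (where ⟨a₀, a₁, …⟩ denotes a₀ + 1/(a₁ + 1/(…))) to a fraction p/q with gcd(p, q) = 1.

a_0 = -6: -6/1
a_1 = 1: -5/1
a_2 = 1: -11/2
a_3 = 2: -27/5
a_4 = 8: -227/42

-227/42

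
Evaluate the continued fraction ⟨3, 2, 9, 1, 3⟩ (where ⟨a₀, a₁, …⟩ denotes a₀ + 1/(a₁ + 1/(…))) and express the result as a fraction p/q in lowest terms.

Collapse the nested fraction from the inside out:
Start with 3.
1 + 1/(3/1) = 1 + 1/3 = 4/3
9 + 1/(4/3) = 9 + 3/4 = 39/4
2 + 1/(39/4) = 2 + 4/39 = 82/39
3 + 1/(82/39) = 3 + 39/82 = 285/82

285/82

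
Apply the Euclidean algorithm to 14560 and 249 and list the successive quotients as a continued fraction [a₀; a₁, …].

14560 ÷ 249 → quotient 58, remainder 118
249 ÷ 118 → quotient 2, remainder 13
118 ÷ 13 → quotient 9, remainder 1
13 ÷ 1 → quotient 13, remainder 0

[58; 2, 9, 13]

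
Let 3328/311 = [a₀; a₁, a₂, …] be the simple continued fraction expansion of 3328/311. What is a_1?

1

Apply division with remainder until the remainder is 0:
⌊3328/311⌋ = 10, remainder 218
⌊311/218⌋ = 1, remainder 93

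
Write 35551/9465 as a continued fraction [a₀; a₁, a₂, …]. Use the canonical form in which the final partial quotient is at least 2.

[3; 1, 3, 10, 12, 19]

Repeatedly divide and take the remainder:
35551 ÷ 9465 → quotient 3, remainder 7156
9465 ÷ 7156 → quotient 1, remainder 2309
7156 ÷ 2309 → quotient 3, remainder 229
2309 ÷ 229 → quotient 10, remainder 19
229 ÷ 19 → quotient 12, remainder 1
19 ÷ 1 → quotient 19, remainder 0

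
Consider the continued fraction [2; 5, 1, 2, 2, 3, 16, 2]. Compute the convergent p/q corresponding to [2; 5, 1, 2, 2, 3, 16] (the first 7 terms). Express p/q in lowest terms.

Start with 16.
3 + 1/(16/1) = 3 + 1/16 = 49/16
2 + 1/(49/16) = 2 + 16/49 = 114/49
2 + 1/(114/49) = 2 + 49/114 = 277/114
1 + 1/(277/114) = 1 + 114/277 = 391/277
5 + 1/(391/277) = 5 + 277/391 = 2232/391
2 + 1/(2232/391) = 2 + 391/2232 = 4855/2232

4855/2232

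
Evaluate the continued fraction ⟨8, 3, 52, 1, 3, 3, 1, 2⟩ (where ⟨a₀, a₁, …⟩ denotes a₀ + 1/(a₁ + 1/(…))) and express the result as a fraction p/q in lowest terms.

Start with 2.
1 + 1/(2/1) = 1 + 1/2 = 3/2
3 + 1/(3/2) = 3 + 2/3 = 11/3
3 + 1/(11/3) = 3 + 3/11 = 36/11
1 + 1/(36/11) = 1 + 11/36 = 47/36
52 + 1/(47/36) = 52 + 36/47 = 2480/47
3 + 1/(2480/47) = 3 + 47/2480 = 7487/2480
8 + 1/(7487/2480) = 8 + 2480/7487 = 62376/7487

62376/7487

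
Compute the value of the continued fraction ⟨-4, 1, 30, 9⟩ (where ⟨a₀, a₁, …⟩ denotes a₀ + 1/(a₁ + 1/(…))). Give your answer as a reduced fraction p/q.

-849/280

Start with 9.
30 + 1/(9/1) = 30 + 1/9 = 271/9
1 + 1/(271/9) = 1 + 9/271 = 280/271
-4 + 1/(280/271) = -4 + 271/280 = -849/280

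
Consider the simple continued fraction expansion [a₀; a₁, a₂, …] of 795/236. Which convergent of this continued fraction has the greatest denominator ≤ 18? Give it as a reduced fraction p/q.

a_0 = 3: 3/1  (≤ bound)
a_1 = 2: 7/2  (≤ bound)
a_2 = 1: 10/3  (≤ bound)
a_3 = 2: 27/8  (≤ bound)
a_4 = 2: 64/19  (> 18, stop)

27/8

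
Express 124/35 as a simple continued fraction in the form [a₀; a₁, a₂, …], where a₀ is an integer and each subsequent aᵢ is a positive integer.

[3; 1, 1, 5, 3]

124 ÷ 35 → quotient 3, remainder 19
35 ÷ 19 → quotient 1, remainder 16
19 ÷ 16 → quotient 1, remainder 3
16 ÷ 3 → quotient 5, remainder 1
3 ÷ 1 → quotient 3, remainder 0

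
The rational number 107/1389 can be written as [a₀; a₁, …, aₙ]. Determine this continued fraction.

[0; 12, 1, 52, 2]

107 = 0·1389 + 107, so a_0 = 0
1389 = 12·107 + 105, so a_1 = 12
107 = 1·105 + 2, so a_2 = 1
105 = 52·2 + 1, so a_3 = 52
2 = 2·1 + 0, so a_4 = 2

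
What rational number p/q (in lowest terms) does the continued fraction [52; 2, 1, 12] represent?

Start with 12.
1 + 1/(12/1) = 1 + 1/12 = 13/12
2 + 1/(13/12) = 2 + 12/13 = 38/13
52 + 1/(38/13) = 52 + 13/38 = 1989/38

1989/38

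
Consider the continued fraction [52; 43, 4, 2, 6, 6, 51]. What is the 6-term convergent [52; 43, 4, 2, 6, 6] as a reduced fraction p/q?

802769/15431

Start with 6.
6 + 1/(6/1) = 6 + 1/6 = 37/6
2 + 1/(37/6) = 2 + 6/37 = 80/37
4 + 1/(80/37) = 4 + 37/80 = 357/80
43 + 1/(357/80) = 43 + 80/357 = 15431/357
52 + 1/(15431/357) = 52 + 357/15431 = 802769/15431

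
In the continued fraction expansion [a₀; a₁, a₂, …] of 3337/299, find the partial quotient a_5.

3

3337 = 11·299 + 48, so a_0 = 11
299 = 6·48 + 11, so a_1 = 6
48 = 4·11 + 4, so a_2 = 4
11 = 2·4 + 3, so a_3 = 2
4 = 1·3 + 1, so a_4 = 1
3 = 3·1 + 0, so a_5 = 3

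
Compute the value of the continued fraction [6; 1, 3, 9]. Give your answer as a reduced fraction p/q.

Work from the innermost term outward:
Start with 9.
3 + 1/(9/1) = 3 + 1/9 = 28/9
1 + 1/(28/9) = 1 + 9/28 = 37/28
6 + 1/(37/28) = 6 + 28/37 = 250/37

250/37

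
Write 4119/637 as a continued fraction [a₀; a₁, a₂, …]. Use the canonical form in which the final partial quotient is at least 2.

Repeatedly divide and take the remainder:
4119 ÷ 637 → quotient 6, remainder 297
637 ÷ 297 → quotient 2, remainder 43
297 ÷ 43 → quotient 6, remainder 39
43 ÷ 39 → quotient 1, remainder 4
39 ÷ 4 → quotient 9, remainder 3
4 ÷ 3 → quotient 1, remainder 1
3 ÷ 1 → quotient 3, remainder 0

[6; 2, 6, 1, 9, 1, 3]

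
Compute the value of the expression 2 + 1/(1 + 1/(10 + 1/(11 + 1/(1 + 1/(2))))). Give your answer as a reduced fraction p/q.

1129/388

Work from the innermost term outward:
Start with 2.
1 + 1/(2/1) = 1 + 1/2 = 3/2
11 + 1/(3/2) = 11 + 2/3 = 35/3
10 + 1/(35/3) = 10 + 3/35 = 353/35
1 + 1/(353/35) = 1 + 35/353 = 388/353
2 + 1/(388/353) = 2 + 353/388 = 1129/388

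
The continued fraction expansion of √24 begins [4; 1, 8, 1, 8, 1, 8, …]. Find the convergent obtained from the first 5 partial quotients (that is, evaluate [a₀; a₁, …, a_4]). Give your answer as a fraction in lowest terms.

436/89

Starting at the tail and folding back:
Start with 8.
1 + 1/(8/1) = 1 + 1/8 = 9/8
8 + 1/(9/8) = 8 + 8/9 = 80/9
1 + 1/(80/9) = 1 + 9/80 = 89/80
4 + 1/(89/80) = 4 + 80/89 = 436/89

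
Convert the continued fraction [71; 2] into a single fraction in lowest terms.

143/2

Work from the innermost term outward:
Start with 2.
71 + 1/(2/1) = 71 + 1/2 = 143/2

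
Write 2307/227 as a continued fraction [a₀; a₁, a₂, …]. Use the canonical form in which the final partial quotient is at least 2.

[10; 6, 7, 2, 2]

2307 = 10·227 + 37, so a_0 = 10
227 = 6·37 + 5, so a_1 = 6
37 = 7·5 + 2, so a_2 = 7
5 = 2·2 + 1, so a_3 = 2
2 = 2·1 + 0, so a_4 = 2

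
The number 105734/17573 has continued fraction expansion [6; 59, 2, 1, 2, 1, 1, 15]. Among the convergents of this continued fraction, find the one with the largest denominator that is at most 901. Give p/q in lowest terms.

List convergents until the denominator exceeds the bound:
a_0 = 6: 6/1  (≤ bound)
a_1 = 59: 355/59  (≤ bound)
a_2 = 2: 716/119  (≤ bound)
a_3 = 1: 1071/178  (≤ bound)
a_4 = 2: 2858/475  (≤ bound)
a_5 = 1: 3929/653  (≤ bound)
a_6 = 1: 6787/1128  (> 901, stop)

3929/653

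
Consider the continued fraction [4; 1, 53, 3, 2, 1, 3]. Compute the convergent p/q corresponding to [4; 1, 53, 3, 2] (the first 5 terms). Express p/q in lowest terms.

1893/380

Start with 2.
3 + 1/(2/1) = 3 + 1/2 = 7/2
53 + 1/(7/2) = 53 + 2/7 = 373/7
1 + 1/(373/7) = 1 + 7/373 = 380/373
4 + 1/(380/373) = 4 + 373/380 = 1893/380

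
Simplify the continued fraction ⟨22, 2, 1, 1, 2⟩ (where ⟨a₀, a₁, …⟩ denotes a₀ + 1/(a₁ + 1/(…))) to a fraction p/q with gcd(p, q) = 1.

291/13

Collapse the nested fraction from the inside out:
Start with 2.
1 + 1/(2/1) = 1 + 1/2 = 3/2
1 + 1/(3/2) = 1 + 2/3 = 5/3
2 + 1/(5/3) = 2 + 3/5 = 13/5
22 + 1/(13/5) = 22 + 5/13 = 291/13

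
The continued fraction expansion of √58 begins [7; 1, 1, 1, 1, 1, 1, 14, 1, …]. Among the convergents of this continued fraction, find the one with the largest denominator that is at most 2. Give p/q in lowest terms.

15/2

List convergents until the denominator exceeds the bound:
a_0 = 7: 7/1  (≤ bound)
a_1 = 1: 8/1  (≤ bound)
a_2 = 1: 15/2  (≤ bound)
a_3 = 1: 23/3  (> 2, stop)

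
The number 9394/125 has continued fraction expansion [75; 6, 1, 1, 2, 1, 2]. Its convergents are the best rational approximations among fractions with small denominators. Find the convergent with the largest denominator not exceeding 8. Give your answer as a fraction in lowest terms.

a_0 = 75: 75/1  (≤ bound)
a_1 = 6: 451/6  (≤ bound)
a_2 = 1: 526/7  (≤ bound)
a_3 = 1: 977/13  (> 8, stop)

526/7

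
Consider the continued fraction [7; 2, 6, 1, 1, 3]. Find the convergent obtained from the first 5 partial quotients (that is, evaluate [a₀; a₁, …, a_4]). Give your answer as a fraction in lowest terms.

209/28

Use the convergent recurrence hₖ = aₖ·hₖ₋₁ + hₖ₋₂ (and likewise for the denominators kₖ):
a_0 = 7: 7/1
a_1 = 2: 15/2
a_2 = 6: 97/13
a_3 = 1: 112/15
a_4 = 1: 209/28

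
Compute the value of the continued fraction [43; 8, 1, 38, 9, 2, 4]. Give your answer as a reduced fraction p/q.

Start with 4.
2 + 1/(4/1) = 2 + 1/4 = 9/4
9 + 1/(9/4) = 9 + 4/9 = 85/9
38 + 1/(85/9) = 38 + 9/85 = 3239/85
1 + 1/(3239/85) = 1 + 85/3239 = 3324/3239
8 + 1/(3324/3239) = 8 + 3239/3324 = 29831/3324
43 + 1/(29831/3324) = 43 + 3324/29831 = 1286057/29831

1286057/29831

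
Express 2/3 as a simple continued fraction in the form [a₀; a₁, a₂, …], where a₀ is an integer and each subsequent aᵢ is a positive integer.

⌊2/3⌋ = 0, remainder 2
⌊3/2⌋ = 1, remainder 1
⌊2/1⌋ = 2, remainder 0

[0; 1, 2]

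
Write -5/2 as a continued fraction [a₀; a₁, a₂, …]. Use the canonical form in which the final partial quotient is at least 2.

[-3; 2]

⌊-5/2⌋ = -3, remainder 1
⌊2/1⌋ = 2, remainder 0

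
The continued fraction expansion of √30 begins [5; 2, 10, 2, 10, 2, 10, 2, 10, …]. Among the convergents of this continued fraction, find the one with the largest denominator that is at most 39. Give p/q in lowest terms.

115/21

List convergents until the denominator exceeds the bound:
a_0 = 5: 5/1  (≤ bound)
a_1 = 2: 11/2  (≤ bound)
a_2 = 10: 115/21  (≤ bound)
a_3 = 2: 241/44  (> 39, stop)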